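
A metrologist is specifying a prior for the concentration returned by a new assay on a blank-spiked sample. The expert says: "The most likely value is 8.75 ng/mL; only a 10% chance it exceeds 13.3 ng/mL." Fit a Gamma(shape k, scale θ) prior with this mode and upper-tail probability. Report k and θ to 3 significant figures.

Gamma(k,θ) with k>1 has mode (k−1)θ, so θ = 8.75/(k−1).
Need P(X < 13.3) = 0.9 with θ tied to k this way. Start at k = 2, θ = 8.75: P(X<13.3) ≈ 0.449.
Too low — raise k to concentrate. Iterating converges to k ≈ 11.6.
Then θ = 8.75/(11.6−1) ≈ 0.823.

k ≈ 11.6, θ ≈ 0.823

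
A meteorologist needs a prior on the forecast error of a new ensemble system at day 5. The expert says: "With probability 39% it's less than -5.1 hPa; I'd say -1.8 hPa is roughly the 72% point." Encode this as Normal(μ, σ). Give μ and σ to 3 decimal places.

μ = -4.031, σ = 3.828

The p-quantile of Normal(μ,σ) is μ + z_p·σ, with z_{0.39} = -0.2793 and z_{0.72} = 0.5828.
Eliminate σ: μ = (z₂·x₁ − z₁·x₂)/(z₂ − z₁) = (0.5828·-5.1 − (-0.2793)·-1.8)/0.8622 = -4.031.
Then σ = (x₂ − x₁)/(z₂ − z₁) = (-1.8 − -5.1)/0.8622 = 3.828.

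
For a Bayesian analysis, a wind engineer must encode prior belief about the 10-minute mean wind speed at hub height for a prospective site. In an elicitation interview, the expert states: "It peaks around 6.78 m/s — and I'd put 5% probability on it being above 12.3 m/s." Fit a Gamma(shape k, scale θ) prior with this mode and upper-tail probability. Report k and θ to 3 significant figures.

k ≈ 8.85, θ ≈ 0.863

Gamma(k,θ) with k>1 has mode (k−1)θ, so θ = 6.78/(k−1).
Need P(X < 12.3) = 0.95 with θ tied to k this way. Start at k = 2, θ = 6.78: P(X<12.3) ≈ 0.541.
Too low — raise k to concentrate. Iterating converges to k ≈ 8.85.
Then θ = 6.78/(8.85−1) ≈ 0.863.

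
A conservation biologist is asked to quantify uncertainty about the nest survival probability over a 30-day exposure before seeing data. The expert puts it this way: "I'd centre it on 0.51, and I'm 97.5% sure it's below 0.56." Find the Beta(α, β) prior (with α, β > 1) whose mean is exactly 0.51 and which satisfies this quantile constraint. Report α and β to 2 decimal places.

α ≈ 194.72, β ≈ 187.09

With mean 0.51 fixed, write α = 0.51s, β = 0.49s where s = α+β.
Need P(θ < 0.56) = 0.975 under Beta(0.51s, 0.49s). Normal approximation: (q−m)/√(m(1−m)/s) ≈ z_{0.975} = 1.96, so s ≈ 0.51·0.49·(1.96)²/(0.56−0.51)² = 384.0.
At s = 384.0: P(θ<0.56) ≈ 0.975. Adjusting to match 0.975 gives s ≈ 381.81.
So α = 0.51·381.81 ≈ 194.72, β = 0.49·381.81 ≈ 187.09.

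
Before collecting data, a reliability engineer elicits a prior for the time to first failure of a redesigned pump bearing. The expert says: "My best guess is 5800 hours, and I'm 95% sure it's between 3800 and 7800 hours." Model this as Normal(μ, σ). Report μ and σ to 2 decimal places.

μ = 5800.00, σ = 1020.43

A symmetric 95% interval runs μ ± z·σ with z = 1.96.
Half-width = 2000, so σ = 2000/1.96 = 1020.43.
μ is the stated best guess, 5800.00.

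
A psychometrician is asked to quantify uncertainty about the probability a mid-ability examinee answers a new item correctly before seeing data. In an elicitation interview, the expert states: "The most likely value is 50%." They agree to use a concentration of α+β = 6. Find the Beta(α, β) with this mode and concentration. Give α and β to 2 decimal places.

α = 3.00, β = 3.00

For α,β > 1 the Beta mode is (α−1)/(α+β−2). With α+β = 6, the mode is (α−1)/4.
Set (α−1)/4 = 0.5 → α = 1 + 0.5·4 = 3.00.
β = 6 − α = 3.00.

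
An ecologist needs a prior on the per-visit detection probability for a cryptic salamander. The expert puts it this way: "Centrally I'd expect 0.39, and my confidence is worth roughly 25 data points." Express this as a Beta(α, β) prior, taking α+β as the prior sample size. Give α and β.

α = 9.75, β = 15.25

Under the effective-sample-size interpretation, Beta(α, β) has prior mean α/(α+β) and prior sample size α+β.
So α+β = 25 and α/(α+β) = 0.39, giving α = 0.39·25 = 9.75 and β = 25 − 9.75 = 15.25.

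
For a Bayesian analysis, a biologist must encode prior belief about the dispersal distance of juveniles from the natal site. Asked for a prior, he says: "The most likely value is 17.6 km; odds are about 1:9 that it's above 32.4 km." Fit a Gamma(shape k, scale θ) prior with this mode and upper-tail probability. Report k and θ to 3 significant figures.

k ≈ 6.12, θ ≈ 3.44

Gamma(k,θ) with k>1 has mode (k−1)θ, so θ = 17.6/(k−1).
Need P(X < 32.4) = 0.9 with θ tied to k this way. Start at k = 2, θ = 17.6: P(X<32.4) ≈ 0.549.
Too low — raise k to concentrate. Iterating converges to k ≈ 6.12.
Then θ = 17.6/(6.12−1) ≈ 3.44.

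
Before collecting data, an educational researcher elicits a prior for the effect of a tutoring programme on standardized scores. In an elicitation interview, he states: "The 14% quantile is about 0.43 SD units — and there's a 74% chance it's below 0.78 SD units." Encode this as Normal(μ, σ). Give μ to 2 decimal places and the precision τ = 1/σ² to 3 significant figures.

For Normal(μ,σ), the p-quantile is μ + z_p·σ. Here z_{0.14} = -1.08, z_{0.74} = 0.6433.
So 0.43 = μ − 1.08σ and 0.78 = μ + 0.6433σ.
Subtracting: σ = (0.78 − 0.43)/(0.6433 − (-1.08)) = 0.20.
Then μ = 0.43 − (-1.08)·0.20 = 0.65.
Precision τ = 1/σ² = 1/0.2031² = 24.3.

μ = 0.65, τ = 24.3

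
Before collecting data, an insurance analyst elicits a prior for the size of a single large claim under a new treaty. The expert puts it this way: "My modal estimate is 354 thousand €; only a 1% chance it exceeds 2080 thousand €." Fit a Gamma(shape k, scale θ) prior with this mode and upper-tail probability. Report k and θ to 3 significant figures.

Gamma(k,θ) with k>1 has mode (k−1)θ, so θ = 354/(k−1).
Need P(X < 2080) = 0.99 with θ tied to k this way. Start at k = 2, θ = 354: P(X<2080) ≈ 0.981.
Too low — raise k to concentrate. Iterating converges to k ≈ 2.19.
Then θ = 354/(2.19−1) ≈ 298.

k ≈ 2.19, θ ≈ 298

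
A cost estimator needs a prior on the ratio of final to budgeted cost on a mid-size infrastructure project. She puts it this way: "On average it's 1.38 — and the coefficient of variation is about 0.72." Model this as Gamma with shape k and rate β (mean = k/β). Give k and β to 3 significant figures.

k ≈ 1.93, β ≈ 1.4

For Gamma(k, rate β): mean = k/β, variance = k/β², so CV = 1/√k.
CV = 0.72, hence k = 1/CV² = 1.93.
Then β = k/mean = 1.93/1.38 = 1.4.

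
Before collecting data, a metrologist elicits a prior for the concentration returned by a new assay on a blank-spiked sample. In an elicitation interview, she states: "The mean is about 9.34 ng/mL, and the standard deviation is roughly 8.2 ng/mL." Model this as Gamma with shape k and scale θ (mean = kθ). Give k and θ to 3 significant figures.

k ≈ 1.3, θ ≈ 7.2

For Gamma(k, scale θ): mean = kθ, variance = kθ², so CV = 1/√k.
CV = SD/mean = 8.2/9.34 = 0.8779, hence k = 1/CV² = 1.3.
Then θ = mean/k = 9.34/1.3 = 7.2.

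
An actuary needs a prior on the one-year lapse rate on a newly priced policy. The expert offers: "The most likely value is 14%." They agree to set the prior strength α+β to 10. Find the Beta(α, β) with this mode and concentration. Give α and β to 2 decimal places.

For α,β > 1 the Beta mode is (α−1)/(α+β−2). With α+β = 10, the mode is (α−1)/8.
Set (α−1)/8 = 0.14 → α = 1 + 0.14·8 = 2.12.
β = 10 − α = 7.88.

α = 2.12, β = 7.88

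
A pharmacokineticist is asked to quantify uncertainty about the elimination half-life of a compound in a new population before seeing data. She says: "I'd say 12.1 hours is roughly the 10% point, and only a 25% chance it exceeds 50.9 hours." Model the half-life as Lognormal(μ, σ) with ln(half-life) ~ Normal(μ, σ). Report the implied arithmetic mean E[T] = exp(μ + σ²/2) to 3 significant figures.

E[T] ≈ 40.6 hours

If T ~ Lognormal(μ,σ) then ln T ~ Normal(μ,σ), so the p-quantile of ln T is μ + z_p·σ.
ln(12.1) = 2.493 and ln(50.9) = 3.93; z_{0.1} = -1.282, z_{0.75} = 0.6745.
σ = (3.93 − 2.493)/(0.6745 − (-1.282)) = 0.734.
μ = 2.493 − (-1.282)·0.734 = 3.434.
E[T] = exp(μ + σ²/2) = exp(3.434 + 0.2697) = 40.6 hours.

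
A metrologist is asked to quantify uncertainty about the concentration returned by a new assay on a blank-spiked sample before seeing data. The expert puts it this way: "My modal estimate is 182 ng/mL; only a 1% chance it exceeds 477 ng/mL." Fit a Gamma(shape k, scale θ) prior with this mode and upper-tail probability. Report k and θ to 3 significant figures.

k ≈ 6, θ ≈ 36.4

Gamma(k,θ) with k>1 has mode (k−1)θ, so θ = 182/(k−1).
Need P(X < 477) = 0.99 with θ tied to k this way. Start at k = 2, θ = 182: P(X<477) ≈ 0.737.
Too low — raise k to concentrate. Iterating converges to k ≈ 6.
Then θ = 182/(6−1) ≈ 36.4.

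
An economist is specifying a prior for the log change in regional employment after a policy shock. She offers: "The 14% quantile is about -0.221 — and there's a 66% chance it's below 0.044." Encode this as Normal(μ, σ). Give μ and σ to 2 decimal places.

The p-quantile of Normal(μ,σ) is μ + z_p·σ, with z_{0.14} = -1.08 and z_{0.66} = 0.4125.
Eliminate σ: μ = (z₂·x₁ − z₁·x₂)/(z₂ − z₁) = (0.4125·-0.221 − (-1.08)·0.044)/1.493 = -0.03.
Then σ = (x₂ − x₁)/(z₂ − z₁) = (0.044 − -0.221)/1.493 = 0.18.

μ = -0.03, σ = 0.18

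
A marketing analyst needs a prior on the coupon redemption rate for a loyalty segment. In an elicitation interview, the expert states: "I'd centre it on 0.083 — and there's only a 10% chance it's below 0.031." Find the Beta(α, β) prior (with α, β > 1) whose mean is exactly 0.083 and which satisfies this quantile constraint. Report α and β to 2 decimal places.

α ≈ 2.89, β ≈ 31.92

With mean 0.083 fixed, write α = 0.083s, β = 0.917s where s = α+β.
Need P(θ < 0.031) = 0.1 under Beta(0.083s, 0.917s). Normal approximation: (q−m)/√(m(1−m)/s) ≈ z_{0.1} = -1.28, so s ≈ 0.083·0.917·(-1.28)²/(0.031−0.083)² = 46.2.
At s = 46.2: P(θ<0.031) ≈ 0.063. Adjusting to match 0.1 gives s ≈ 34.81.
So α = 0.083·34.81 ≈ 2.89, β = 0.917·34.81 ≈ 31.92.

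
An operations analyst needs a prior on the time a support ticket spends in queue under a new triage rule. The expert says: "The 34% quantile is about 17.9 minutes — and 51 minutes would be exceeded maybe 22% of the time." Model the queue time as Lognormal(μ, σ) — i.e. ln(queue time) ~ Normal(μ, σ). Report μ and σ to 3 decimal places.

μ ≈ 3.249, σ ≈ 0.884

If T ~ Lognormal(μ,σ) then ln T ~ Normal(μ,σ), so the p-quantile of ln T is μ + z_p·σ.
ln(17.9) = 2.885 and ln(51) = 3.932; z_{0.34} = -0.4125, z_{0.78} = 0.7722.
σ = (3.932 − 2.885)/(0.7722 − (-0.4125)) = 0.884.
μ = 2.885 − (-0.4125)·0.884 = 3.249.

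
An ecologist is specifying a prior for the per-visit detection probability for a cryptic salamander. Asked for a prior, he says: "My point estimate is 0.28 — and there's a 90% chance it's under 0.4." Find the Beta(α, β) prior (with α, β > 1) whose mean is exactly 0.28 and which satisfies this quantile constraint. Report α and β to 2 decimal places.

α ≈ 6.73, β ≈ 17.31

With mean 0.28 fixed, write α = 0.28s, β = 0.72s where s = α+β.
Need P(θ < 0.4) = 0.9 under Beta(0.28s, 0.72s). Normal approximation: (q−m)/√(m(1−m)/s) ≈ z_{0.9} = 1.28, so s ≈ 0.28·0.72·(1.28)²/(0.4−0.28)² = 23.0.
At s = 23.0: P(θ<0.4) ≈ 0.895. Adjusting to match 0.9 gives s ≈ 24.04.
So α = 0.28·24.04 ≈ 6.73, β = 0.72·24.04 ≈ 17.31.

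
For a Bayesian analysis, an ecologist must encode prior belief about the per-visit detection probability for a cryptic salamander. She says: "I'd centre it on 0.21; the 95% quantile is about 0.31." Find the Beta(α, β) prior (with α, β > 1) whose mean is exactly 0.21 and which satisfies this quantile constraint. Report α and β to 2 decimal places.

α ≈ 10.53, β ≈ 39.60

With mean 0.21 fixed, write α = 0.21s, β = 0.79s where s = α+β.
Need P(θ < 0.31) = 0.95 under Beta(0.21s, 0.79s). Normal approximation: (q−m)/√(m(1−m)/s) ≈ z_{0.95} = 1.64, so s ≈ 0.21·0.79·(1.64)²/(0.31−0.21)² = 44.9.
At s = 44.9: P(θ<0.31) ≈ 0.941. Adjusting to match 0.95 gives s ≈ 50.13.
So α = 0.21·50.13 ≈ 10.53, β = 0.79·50.13 ≈ 39.60.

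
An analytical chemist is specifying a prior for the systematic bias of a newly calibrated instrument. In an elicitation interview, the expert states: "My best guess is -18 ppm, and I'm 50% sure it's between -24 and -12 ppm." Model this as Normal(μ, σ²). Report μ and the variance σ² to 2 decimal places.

μ = -18.00, σ² = 79.13

A symmetric 50% interval runs μ ± z·σ with z = 0.6745.
Half-width = 6, so σ = 6/0.6745 = 8.896 and σ² = 79.13.
μ is the stated best guess, -18.00.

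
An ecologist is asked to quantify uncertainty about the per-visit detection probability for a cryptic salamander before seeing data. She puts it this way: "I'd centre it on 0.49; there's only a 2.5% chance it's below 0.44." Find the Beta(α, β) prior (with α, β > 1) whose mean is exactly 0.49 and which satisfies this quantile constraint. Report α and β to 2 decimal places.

α ≈ 187.09, β ≈ 194.72

With mean 0.49 fixed, write α = 0.49s, β = 0.51s where s = α+β.
Need P(θ < 0.44) = 0.025 under Beta(0.49s, 0.51s). Normal approximation: (q−m)/√(m(1−m)/s) ≈ z_{0.025} = -1.96, so s ≈ 0.49·0.51·(-1.96)²/(0.44−0.49)² = 384.0.
At s = 384.0: P(θ<0.44) ≈ 0.025. Adjusting to match 0.025 gives s ≈ 381.81.
So α = 0.49·381.81 ≈ 187.09, β = 0.51·381.81 ≈ 194.72.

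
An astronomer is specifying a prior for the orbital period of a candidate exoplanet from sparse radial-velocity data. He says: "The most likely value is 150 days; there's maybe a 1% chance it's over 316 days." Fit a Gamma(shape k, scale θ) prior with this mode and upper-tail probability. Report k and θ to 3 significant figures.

k ≈ 9.76, θ ≈ 17.1

Gamma(k,θ) with k>1 has mode (k−1)θ, so θ = 150/(k−1).
Need P(X < 316) = 0.99 with θ tied to k this way. Start at k = 2, θ = 150: P(X<316) ≈ 0.622.
Too low — raise k to concentrate. Iterating converges to k ≈ 9.76.
Then θ = 150/(9.76−1) ≈ 17.1.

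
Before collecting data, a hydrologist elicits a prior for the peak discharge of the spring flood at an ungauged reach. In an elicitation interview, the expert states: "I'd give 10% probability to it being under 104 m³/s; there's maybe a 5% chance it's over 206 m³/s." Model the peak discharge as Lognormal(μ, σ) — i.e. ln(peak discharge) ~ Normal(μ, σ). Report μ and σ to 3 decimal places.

If T ~ Lognormal(μ,σ) then ln T ~ Normal(μ,σ), so the p-quantile of ln T is μ + z_p·σ.
ln(104) = 4.644 and ln(206) = 5.328; z_{0.1} = -1.282, z_{0.95} = 1.645.
σ = (5.328 − 4.644)/(1.645 − (-1.282)) = 0.234.
μ = 4.644 − (-1.282)·0.234 = 4.944.

μ ≈ 4.944, σ ≈ 0.234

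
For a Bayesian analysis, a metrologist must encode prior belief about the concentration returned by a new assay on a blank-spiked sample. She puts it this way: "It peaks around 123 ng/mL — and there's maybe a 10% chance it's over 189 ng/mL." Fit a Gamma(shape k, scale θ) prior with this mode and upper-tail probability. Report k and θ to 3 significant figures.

Gamma(k,θ) with k>1 has mode (k−1)θ, so θ = 123/(k−1).
Need P(X < 189) = 0.9 with θ tied to k this way. Start at k = 2, θ = 123: P(X<189) ≈ 0.454.
Too low — raise k to concentrate. Iterating converges to k ≈ 11.1.
Then θ = 123/(11.1−1) ≈ 12.2.

k ≈ 11.1, θ ≈ 12.2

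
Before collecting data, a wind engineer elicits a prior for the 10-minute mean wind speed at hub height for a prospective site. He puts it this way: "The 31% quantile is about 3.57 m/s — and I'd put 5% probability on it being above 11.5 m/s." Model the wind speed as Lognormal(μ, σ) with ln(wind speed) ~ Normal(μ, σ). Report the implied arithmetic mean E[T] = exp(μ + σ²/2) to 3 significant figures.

If T ~ Lognormal(μ,σ) then ln T ~ Normal(μ,σ), so the p-quantile of ln T is μ + z_p·σ.
ln(3.57) = 1.273 and ln(11.5) = 2.442; z_{0.31} = -0.4959, z_{0.95} = 1.645.
σ = (2.442 − 1.273)/(1.645 − (-0.4959)) = 0.546.
μ = 1.273 − (-0.4959)·0.546 = 1.544.
E[T] = exp(μ + σ²/2) = exp(1.544 + 0.1493) = 5.43 m/s.

E[T] ≈ 5.43 m/s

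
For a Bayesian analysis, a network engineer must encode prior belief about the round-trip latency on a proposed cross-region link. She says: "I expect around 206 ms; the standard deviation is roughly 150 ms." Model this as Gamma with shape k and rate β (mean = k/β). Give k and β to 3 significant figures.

k ≈ 1.89, β ≈ 0.00916

For Gamma(k, rate β): mean = k/β, variance = k/β², so CV = 1/√k.
CV = SD/mean = 150/206 = 0.7282, hence k = 1/CV² = 1.89.
Then β = k/mean = 1.89/206 = 0.00916.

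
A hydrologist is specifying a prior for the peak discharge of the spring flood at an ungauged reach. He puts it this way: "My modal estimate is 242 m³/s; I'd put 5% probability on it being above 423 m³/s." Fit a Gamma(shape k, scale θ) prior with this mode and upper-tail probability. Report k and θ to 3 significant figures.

Gamma(k,θ) with k>1 has mode (k−1)θ, so θ = 242/(k−1).
Need P(X < 423) = 0.95 with θ tied to k this way. Start at k = 2, θ = 242: P(X<423) ≈ 0.521.
Too low — raise k to concentrate. Iterating converges to k ≈ 9.95.
Then θ = 242/(9.95−1) ≈ 27.1.

k ≈ 9.95, θ ≈ 27.1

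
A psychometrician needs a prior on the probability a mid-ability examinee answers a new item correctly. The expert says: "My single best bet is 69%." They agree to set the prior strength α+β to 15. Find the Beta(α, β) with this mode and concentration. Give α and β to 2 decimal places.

α = 9.97, β = 5.03

For α,β > 1 the Beta mode is (α−1)/(α+β−2). With α+β = 15, the mode is (α−1)/13.
Set (α−1)/13 = 0.69 → α = 1 + 0.69·13 = 9.97.
β = 15 − α = 5.03.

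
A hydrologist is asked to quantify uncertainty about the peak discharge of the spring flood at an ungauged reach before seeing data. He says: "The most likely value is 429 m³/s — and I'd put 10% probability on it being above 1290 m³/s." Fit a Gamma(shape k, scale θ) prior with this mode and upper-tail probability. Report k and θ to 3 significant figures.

k ≈ 2.57, θ ≈ 274

Gamma(k,θ) with k>1 has mode (k−1)θ, so θ = 429/(k−1).
Need P(X < 1290) = 0.9 with θ tied to k this way. Start at k = 2, θ = 429: P(X<1290) ≈ 0.802.
Too low — raise k to concentrate. Iterating converges to k ≈ 2.57.
Then θ = 429/(2.57−1) ≈ 274.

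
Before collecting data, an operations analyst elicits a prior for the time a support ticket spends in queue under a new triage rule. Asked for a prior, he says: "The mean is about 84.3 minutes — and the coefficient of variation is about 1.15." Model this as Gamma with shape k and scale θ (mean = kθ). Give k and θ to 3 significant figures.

For Gamma(k, scale θ): mean = kθ, variance = kθ², so CV = 1/√k.
CV = 1.15, hence k = 1/CV² = 0.756.
Then θ = mean/k = 84.3/0.756 = 111.

k ≈ 0.756, θ ≈ 111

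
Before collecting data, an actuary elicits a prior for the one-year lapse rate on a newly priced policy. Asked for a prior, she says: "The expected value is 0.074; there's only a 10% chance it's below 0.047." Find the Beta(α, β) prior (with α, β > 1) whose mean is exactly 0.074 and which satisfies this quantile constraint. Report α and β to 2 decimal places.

α ≈ 10.10, β ≈ 126.39

With mean 0.074 fixed, write α = 0.074s, β = 0.926s where s = α+β.
Need P(θ < 0.047) = 0.1 under Beta(0.074s, 0.926s). Normal approximation: (q−m)/√(m(1−m)/s) ≈ z_{0.1} = -1.28, so s ≈ 0.074·0.926·(-1.28)²/(0.047−0.074)² = 154.4.
At s = 154.4: P(θ<0.047) ≈ 0.085. Adjusting to match 0.1 gives s ≈ 136.49.
So α = 0.074·136.49 ≈ 10.10, β = 0.926·136.49 ≈ 126.39.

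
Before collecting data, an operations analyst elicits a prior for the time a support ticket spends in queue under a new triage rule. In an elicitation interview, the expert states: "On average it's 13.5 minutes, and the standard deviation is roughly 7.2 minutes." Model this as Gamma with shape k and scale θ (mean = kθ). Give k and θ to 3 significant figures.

k ≈ 3.52, θ ≈ 3.84

For Gamma(k, scale θ): mean = kθ, variance = kθ², so CV = 1/√k.
CV = SD/mean = 7.2/13.5 = 0.5333, hence k = 1/CV² = 3.52.
Then θ = mean/k = 13.5/3.52 = 3.84.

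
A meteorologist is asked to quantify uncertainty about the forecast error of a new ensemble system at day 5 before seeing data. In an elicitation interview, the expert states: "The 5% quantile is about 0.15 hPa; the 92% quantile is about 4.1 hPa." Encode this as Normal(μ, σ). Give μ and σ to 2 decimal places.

The p-quantile of Normal(μ,σ) is μ + z_p·σ, with z_{0.05} = -1.645 and z_{0.92} = 1.405.
Eliminate σ: μ = (z₂·x₁ − z₁·x₂)/(z₂ − z₁) = (1.405·0.15 − (-1.645)·4.1)/3.05 = 2.28.
Then σ = (x₂ − x₁)/(z₂ − z₁) = (4.1 − 0.15)/3.05 = 1.30.

μ = 2.28, σ = 1.30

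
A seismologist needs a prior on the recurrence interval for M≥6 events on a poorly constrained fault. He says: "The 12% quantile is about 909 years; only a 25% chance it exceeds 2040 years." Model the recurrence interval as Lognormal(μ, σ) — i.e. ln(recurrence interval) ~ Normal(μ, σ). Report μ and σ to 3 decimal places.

If T ~ Lognormal(μ,σ) then ln T ~ Normal(μ,σ), so the p-quantile of ln T is μ + z_p·σ.
ln(909) = 6.812 and ln(2040) = 7.621; z_{0.12} = -1.175, z_{0.75} = 0.6745.
σ = (7.621 − 6.812)/(0.6745 − (-1.175)) = 0.437.
μ = 6.812 − (-1.175)·0.437 = 7.326.

μ ≈ 7.326, σ ≈ 0.437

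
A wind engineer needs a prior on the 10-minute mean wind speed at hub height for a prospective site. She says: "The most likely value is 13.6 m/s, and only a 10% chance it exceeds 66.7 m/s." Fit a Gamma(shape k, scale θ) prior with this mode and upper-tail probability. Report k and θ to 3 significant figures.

Gamma(k,θ) with k>1 has mode (k−1)θ, so θ = 13.6/(k−1).
Need P(X < 66.7) = 0.9 with θ tied to k this way. Start at k = 2, θ = 13.6: P(X<66.7) ≈ 0.956.
Too high — lower k to spread out. Iterating converges to k ≈ 1.7.
Then θ = 13.6/(1.7−1) ≈ 19.4.

k ≈ 1.7, θ ≈ 19.4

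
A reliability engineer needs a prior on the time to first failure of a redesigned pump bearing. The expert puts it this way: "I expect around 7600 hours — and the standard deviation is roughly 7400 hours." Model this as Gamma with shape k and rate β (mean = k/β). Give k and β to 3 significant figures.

k ≈ 1.05, β ≈ 0.000139

For Gamma(k, rate β): mean = k/β, variance = k/β², so CV = 1/√k.
CV = SD/mean = 7400/7600 = 0.9737, hence k = 1/CV² = 1.05.
Then β = k/mean = 1.05/7600 = 0.000139.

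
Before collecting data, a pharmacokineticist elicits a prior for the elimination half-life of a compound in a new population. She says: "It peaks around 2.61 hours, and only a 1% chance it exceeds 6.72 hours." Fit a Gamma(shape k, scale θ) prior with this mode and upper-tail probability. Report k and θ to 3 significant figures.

Gamma(k,θ) with k>1 has mode (k−1)θ, so θ = 2.61/(k−1).
Need P(X < 6.72) = 0.99 with θ tied to k this way. Start at k = 2, θ = 2.61: P(X<6.72) ≈ 0.728.
Too low — raise k to concentrate. Iterating converges to k ≈ 6.21.
Then θ = 2.61/(6.21−1) ≈ 0.501.

k ≈ 6.21, θ ≈ 0.501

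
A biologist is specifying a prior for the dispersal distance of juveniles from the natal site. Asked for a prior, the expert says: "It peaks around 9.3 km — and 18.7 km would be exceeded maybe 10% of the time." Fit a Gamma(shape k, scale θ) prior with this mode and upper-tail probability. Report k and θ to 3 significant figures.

k ≈ 4.93, θ ≈ 2.37

Gamma(k,θ) with k>1 has mode (k−1)θ, so θ = 9.3/(k−1).
Need P(X < 18.7) = 0.9 with θ tied to k this way. Start at k = 2, θ = 9.3: P(X<18.7) ≈ 0.597.
Too low — raise k to concentrate. Iterating converges to k ≈ 4.93.
Then θ = 9.3/(4.93−1) ≈ 2.37.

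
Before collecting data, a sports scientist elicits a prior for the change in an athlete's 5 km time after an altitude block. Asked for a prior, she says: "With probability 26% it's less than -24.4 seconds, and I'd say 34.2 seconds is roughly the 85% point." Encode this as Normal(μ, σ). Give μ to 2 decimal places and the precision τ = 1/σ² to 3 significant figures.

For Normal(μ,σ), the p-quantile is μ + z_p·σ. Here z_{0.26} = -0.6433, z_{0.85} = 1.036.
So -24.4 = μ − 0.6433σ and 34.2 = μ + 1.036σ.
Subtracting: σ = (34.2 − -24.4)/(1.036 − (-0.6433)) = 34.89.
Then μ = -24.4 − (-0.6433)·34.89 = -1.96.
Precision τ = 1/σ² = 1/34.89² = 0.000822.

μ = -1.96, τ = 0.000822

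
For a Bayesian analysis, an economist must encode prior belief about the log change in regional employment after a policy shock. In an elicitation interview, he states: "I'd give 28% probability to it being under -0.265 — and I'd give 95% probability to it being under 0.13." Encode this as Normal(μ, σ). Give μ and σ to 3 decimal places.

μ = -0.162, σ = 0.177

For Normal(μ,σ), the p-quantile is μ + z_p·σ. Here z_{0.28} = -0.5828, z_{0.95} = 1.645.
So -0.265 = μ − 0.5828σ and 0.13 = μ + 1.645σ.
Subtracting: σ = (0.13 − -0.265)/(1.645 − (-0.5828)) = 0.177.
Then μ = -0.265 − (-0.5828)·0.177 = -0.162.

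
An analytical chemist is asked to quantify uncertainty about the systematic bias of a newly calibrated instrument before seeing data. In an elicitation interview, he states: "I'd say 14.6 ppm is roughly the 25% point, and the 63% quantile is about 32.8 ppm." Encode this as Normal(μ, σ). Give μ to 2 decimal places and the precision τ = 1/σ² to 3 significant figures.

The p-quantile of Normal(μ,σ) is μ + z_p·σ, with z_{0.25} = -0.6745 and z_{0.63} = 0.3319.
Eliminate σ: μ = (z₂·x₁ − z₁·x₂)/(z₂ − z₁) = (0.3319·14.6 − (-0.6745)·32.8)/1.006 = 26.80.
Then σ = (x₂ − x₁)/(z₂ − z₁) = (32.8 − 14.6)/1.006 = 18.09.
Precision τ = 1/σ² = 1/18.09² = 0.00306.

μ = 26.80, τ = 0.00306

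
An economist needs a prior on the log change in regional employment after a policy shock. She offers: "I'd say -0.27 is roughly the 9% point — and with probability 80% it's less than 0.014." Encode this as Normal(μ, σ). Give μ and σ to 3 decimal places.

The p-quantile of Normal(μ,σ) is μ + z_p·σ, with z_{0.09} = -1.341 and z_{0.8} = 0.8416.
Eliminate σ: μ = (z₂·x₁ − z₁·x₂)/(z₂ − z₁) = (0.8416·-0.27 − (-1.341)·0.014)/2.182 = -0.096.
Then σ = (x₂ − x₁)/(z₂ − z₁) = (0.014 − -0.27)/2.182 = 0.130.

μ = -0.096, σ = 0.130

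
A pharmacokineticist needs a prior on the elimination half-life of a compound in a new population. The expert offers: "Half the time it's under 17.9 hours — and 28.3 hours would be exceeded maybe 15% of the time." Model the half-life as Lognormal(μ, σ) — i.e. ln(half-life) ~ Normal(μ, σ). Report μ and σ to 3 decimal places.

If T ~ Lognormal(μ,σ) then ln T ~ Normal(μ,σ), so the p-quantile of ln T is μ + z_p·σ.
ln(17.9) = 2.885 and ln(28.3) = 3.343; z_{0.5} = 0, z_{0.85} = 1.036.
σ = (3.343 − 2.885)/(1.036 − (0)) = 0.442.
μ = 2.885 − (0)·0.442 = 2.885.

μ ≈ 2.885, σ ≈ 0.442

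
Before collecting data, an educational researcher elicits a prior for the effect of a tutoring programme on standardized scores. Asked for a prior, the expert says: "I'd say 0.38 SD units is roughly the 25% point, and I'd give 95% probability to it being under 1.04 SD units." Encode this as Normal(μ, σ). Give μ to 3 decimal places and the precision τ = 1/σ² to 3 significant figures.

The p-quantile of Normal(μ,σ) is μ + z_p·σ, with z_{0.25} = -0.6745 and z_{0.95} = 1.645.
Eliminate σ: μ = (z₂·x₁ − z₁·x₂)/(z₂ − z₁) = (1.645·0.38 − (-0.6745)·1.04)/2.319 = 0.572.
Then σ = (x₂ − x₁)/(z₂ − z₁) = (1.04 − 0.38)/2.319 = 0.285.
Precision τ = 1/σ² = 1/0.2846² = 12.3.

μ = 0.572, τ = 12.3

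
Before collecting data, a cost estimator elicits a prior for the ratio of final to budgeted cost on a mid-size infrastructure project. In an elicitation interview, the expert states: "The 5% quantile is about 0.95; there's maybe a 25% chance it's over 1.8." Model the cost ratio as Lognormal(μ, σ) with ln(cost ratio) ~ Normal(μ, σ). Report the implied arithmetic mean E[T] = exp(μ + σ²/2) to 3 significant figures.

If T ~ Lognormal(μ,σ) then ln T ~ Normal(μ,σ), so the p-quantile of ln T is μ + z_p·σ.
ln(0.95) = -0.05129 and ln(1.8) = 0.5878; z_{0.05} = -1.645, z_{0.75} = 0.6745.
σ = (0.5878 − -0.05129)/(0.6745 − (-1.645)) = 0.276.
μ = -0.05129 − (-1.645)·0.276 = 0.402.
E[T] = exp(μ + σ²/2) = exp(0.402 + 0.0380) = 1.55.

E[T] ≈ 1.55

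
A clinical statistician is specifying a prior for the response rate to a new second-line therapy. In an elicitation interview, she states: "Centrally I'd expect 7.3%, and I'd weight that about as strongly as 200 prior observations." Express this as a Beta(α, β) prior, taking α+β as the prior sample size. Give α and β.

Under the effective-sample-size interpretation, Beta(α, β) has prior mean α/(α+β) and prior sample size α+β.
So α+β = 200 and α/(α+β) = 0.073, giving α = 0.073·200 = 14.6 and β = 200 − 14.6 = 185.4.

α = 14.6, β = 185.4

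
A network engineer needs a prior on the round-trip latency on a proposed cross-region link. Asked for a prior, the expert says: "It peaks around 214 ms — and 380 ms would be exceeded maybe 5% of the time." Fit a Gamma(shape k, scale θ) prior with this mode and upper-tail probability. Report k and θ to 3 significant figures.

k ≈ 9.46, θ ≈ 25.3

Gamma(k,θ) with k>1 has mode (k−1)θ, so θ = 214/(k−1).
Need P(X < 380) = 0.95 with θ tied to k this way. Start at k = 2, θ = 214: P(X<380) ≈ 0.530.
Too low — raise k to concentrate. Iterating converges to k ≈ 9.46.
Then θ = 214/(9.46−1) ≈ 25.3.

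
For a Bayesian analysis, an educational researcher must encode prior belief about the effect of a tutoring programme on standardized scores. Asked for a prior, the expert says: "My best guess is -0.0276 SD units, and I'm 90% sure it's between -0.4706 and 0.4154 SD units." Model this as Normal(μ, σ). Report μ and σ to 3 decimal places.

A symmetric 90% interval runs μ ± z·σ with z = 1.645.
Half-width = 0.443, so σ = 0.443/1.645 = 0.269.
μ is the stated best guess, -0.028.

μ = -0.028, σ = 0.269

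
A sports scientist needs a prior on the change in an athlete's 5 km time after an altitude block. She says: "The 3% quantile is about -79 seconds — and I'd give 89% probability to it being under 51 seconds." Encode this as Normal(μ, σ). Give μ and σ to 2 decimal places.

For Normal(μ,σ), the p-quantile is μ + z_p·σ. Here z_{0.03} = -1.881, z_{0.89} = 1.227.
So -79 = μ − 1.881σ and 51 = μ + 1.227σ.
Subtracting: σ = (51 − -79)/(1.227 − (-1.881)) = 41.84.
Then μ = -79 − (-1.881)·41.84 = -0.31.

μ = -0.31, σ = 41.84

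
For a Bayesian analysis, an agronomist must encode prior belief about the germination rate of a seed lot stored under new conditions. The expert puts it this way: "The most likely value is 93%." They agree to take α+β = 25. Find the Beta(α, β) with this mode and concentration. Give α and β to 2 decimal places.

α = 22.39, β = 2.61

For α,β > 1 the Beta mode is (α−1)/(α+β−2). With α+β = 25, the mode is (α−1)/23.
Set (α−1)/23 = 0.93 → α = 1 + 0.93·23 = 22.39.
β = 25 − α = 2.61.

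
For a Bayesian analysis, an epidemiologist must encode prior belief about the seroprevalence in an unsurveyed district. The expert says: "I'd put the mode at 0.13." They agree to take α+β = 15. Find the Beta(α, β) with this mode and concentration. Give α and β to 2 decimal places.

α = 2.69, β = 12.31

For α,β > 1 the Beta mode is (α−1)/(α+β−2). With α+β = 15, the mode is (α−1)/13.
Set (α−1)/13 = 0.13 → α = 1 + 0.13·13 = 2.69.
β = 15 − α = 12.31.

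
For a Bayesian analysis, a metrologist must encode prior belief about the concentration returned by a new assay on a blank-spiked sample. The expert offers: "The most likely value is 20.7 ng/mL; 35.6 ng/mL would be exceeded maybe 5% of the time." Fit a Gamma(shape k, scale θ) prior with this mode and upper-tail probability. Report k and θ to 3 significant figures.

Gamma(k,θ) with k>1 has mode (k−1)θ, so θ = 20.7/(k−1).
Need P(X < 35.6) = 0.95 with θ tied to k this way. Start at k = 2, θ = 20.7: P(X<35.6) ≈ 0.513.
Too low — raise k to concentrate. Iterating converges to k ≈ 10.5.
Then θ = 20.7/(10.5−1) ≈ 2.18.

k ≈ 10.5, θ ≈ 2.18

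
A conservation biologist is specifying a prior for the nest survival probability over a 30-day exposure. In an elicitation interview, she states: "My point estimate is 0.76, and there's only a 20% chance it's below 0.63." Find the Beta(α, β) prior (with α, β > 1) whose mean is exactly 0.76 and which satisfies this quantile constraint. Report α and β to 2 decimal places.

With mean 0.76 fixed, write α = 0.76s, β = 0.24s where s = α+β.
Need P(θ < 0.63) = 0.2 under Beta(0.76s, 0.24s). Normal approximation: (q−m)/√(m(1−m)/s) ≈ z_{0.2} = -0.842, so s ≈ 0.76·0.24·(-0.842)²/(0.63−0.76)² = 7.6.
At s = 7.6: P(θ<0.63) ≈ 0.187. Adjusting to match 0.2 gives s ≈ 6.52.
So α = 0.76·6.52 ≈ 4.96, β = 0.24·6.52 ≈ 1.57.

α ≈ 4.96, β ≈ 1.57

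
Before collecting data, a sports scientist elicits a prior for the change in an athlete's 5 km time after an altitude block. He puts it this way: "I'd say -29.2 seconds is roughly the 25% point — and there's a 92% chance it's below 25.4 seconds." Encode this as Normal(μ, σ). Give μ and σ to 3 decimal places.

μ = -11.491, σ = 26.256

The p-quantile of Normal(μ,σ) is μ + z_p·σ, with z_{0.25} = -0.6745 and z_{0.92} = 1.405.
Eliminate σ: μ = (z₂·x₁ − z₁·x₂)/(z₂ − z₁) = (1.405·-29.2 − (-0.6745)·25.4)/2.08 = -11.491.
Then σ = (x₂ − x₁)/(z₂ − z₁) = (25.4 − -29.2)/2.08 = 26.256.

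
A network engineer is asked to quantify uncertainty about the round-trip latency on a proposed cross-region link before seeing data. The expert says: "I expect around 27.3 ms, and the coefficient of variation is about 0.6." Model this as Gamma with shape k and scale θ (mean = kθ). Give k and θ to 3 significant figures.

For Gamma(k, scale θ): mean = kθ, variance = kθ², so CV = 1/√k.
CV = 0.6, hence k = 1/CV² = 2.78.
Then θ = mean/k = 27.3/2.78 = 9.83.

k ≈ 2.78, θ ≈ 9.83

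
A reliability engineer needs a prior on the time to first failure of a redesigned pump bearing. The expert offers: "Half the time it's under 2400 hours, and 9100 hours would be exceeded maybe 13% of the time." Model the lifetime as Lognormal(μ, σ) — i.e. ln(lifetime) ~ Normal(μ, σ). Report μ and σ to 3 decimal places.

μ ≈ 7.783, σ ≈ 1.183

If T ~ Lognormal(μ,σ) then ln T ~ Normal(μ,σ), so the p-quantile of ln T is μ + z_p·σ.
ln(2400) = 7.783 and ln(9100) = 9.116; z_{0.5} = 0, z_{0.87} = 1.126.
σ = (9.116 − 7.783)/(1.126 − (0)) = 1.183.
μ = 7.783 − (0)·1.183 = 7.783.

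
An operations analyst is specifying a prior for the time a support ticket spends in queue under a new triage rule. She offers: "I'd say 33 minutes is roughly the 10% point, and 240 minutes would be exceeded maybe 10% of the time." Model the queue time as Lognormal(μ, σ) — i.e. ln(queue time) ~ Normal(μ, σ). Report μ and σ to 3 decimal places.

If T ~ Lognormal(μ,σ) then ln T ~ Normal(μ,σ), so the p-quantile of ln T is μ + z_p·σ.
ln(33) = 3.497 and ln(240) = 5.481; z_{0.1} = -1.282, z_{0.9} = 1.282.
σ = (5.481 − 3.497)/(1.282 − (-1.282)) = 0.774.
μ = 3.497 − (-1.282)·0.774 = 4.489.

μ ≈ 4.489, σ ≈ 0.774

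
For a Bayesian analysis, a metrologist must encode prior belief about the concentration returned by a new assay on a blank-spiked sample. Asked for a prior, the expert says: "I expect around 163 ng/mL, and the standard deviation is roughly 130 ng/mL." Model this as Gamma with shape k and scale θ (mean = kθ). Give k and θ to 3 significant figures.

k ≈ 1.57, θ ≈ 104

For Gamma(k, scale θ): mean = kθ, variance = kθ², so CV = 1/√k.
CV = SD/mean = 130/163 = 0.7975, hence k = 1/CV² = 1.57.
Then θ = mean/k = 163/1.57 = 104.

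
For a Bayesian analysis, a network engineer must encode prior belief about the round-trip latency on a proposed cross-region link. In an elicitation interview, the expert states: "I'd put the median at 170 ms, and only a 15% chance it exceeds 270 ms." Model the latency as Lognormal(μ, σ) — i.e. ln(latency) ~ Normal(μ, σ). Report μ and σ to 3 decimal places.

μ ≈ 5.136, σ ≈ 0.446

If T ~ Lognormal(μ,σ) then ln T ~ Normal(μ,σ), so the p-quantile of ln T is μ + z_p·σ.
ln(170) = 5.136 and ln(270) = 5.598; z_{0.5} = 0, z_{0.85} = 1.036.
σ = (5.598 − 5.136)/(1.036 − (0)) = 0.446.
μ = 5.136 − (0)·0.446 = 5.136.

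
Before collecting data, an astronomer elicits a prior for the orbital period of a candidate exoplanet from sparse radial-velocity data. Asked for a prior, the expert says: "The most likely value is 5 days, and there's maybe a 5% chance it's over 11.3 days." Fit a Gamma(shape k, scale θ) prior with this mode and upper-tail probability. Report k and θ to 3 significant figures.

k ≈ 5.13, θ ≈ 1.21

Gamma(k,θ) with k>1 has mode (k−1)θ, so θ = 5/(k−1).
Need P(X < 11.3) = 0.95 with θ tied to k this way. Start at k = 2, θ = 5: P(X<11.3) ≈ 0.660.
Too low — raise k to concentrate. Iterating converges to k ≈ 5.13.
Then θ = 5/(5.13−1) ≈ 1.21.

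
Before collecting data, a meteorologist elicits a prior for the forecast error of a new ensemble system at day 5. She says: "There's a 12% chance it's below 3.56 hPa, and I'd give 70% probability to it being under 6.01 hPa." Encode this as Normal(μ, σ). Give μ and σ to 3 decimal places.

The p-quantile of Normal(μ,σ) is μ + z_p·σ, with z_{0.12} = -1.175 and z_{0.7} = 0.5244.
Eliminate σ: μ = (z₂·x₁ − z₁·x₂)/(z₂ − z₁) = (0.5244·3.56 − (-1.175)·6.01)/1.699 = 5.254.
Then σ = (x₂ − x₁)/(z₂ − z₁) = (6.01 − 3.56)/1.699 = 1.442.

μ = 5.254, σ = 1.442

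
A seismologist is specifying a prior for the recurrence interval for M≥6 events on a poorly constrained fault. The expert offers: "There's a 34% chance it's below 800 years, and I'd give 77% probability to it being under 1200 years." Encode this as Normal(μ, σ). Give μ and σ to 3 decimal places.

μ = 943.302, σ = 347.430

For Normal(μ,σ), the p-quantile is μ + z_p·σ. Here z_{0.34} = -0.4125, z_{0.77} = 0.7388.
So 800 = μ − 0.4125σ and 1200 = μ + 0.7388σ.
Subtracting: σ = (1200 − 800)/(0.7388 − (-0.4125)) = 347.430.
Then μ = 800 − (-0.4125)·347.430 = 943.302.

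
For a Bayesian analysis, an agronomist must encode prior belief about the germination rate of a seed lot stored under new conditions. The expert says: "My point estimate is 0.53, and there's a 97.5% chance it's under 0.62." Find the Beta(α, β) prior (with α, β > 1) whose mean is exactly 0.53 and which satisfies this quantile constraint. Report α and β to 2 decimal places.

With mean 0.53 fixed, write α = 0.53s, β = 0.47s where s = α+β.
Need P(θ < 0.62) = 0.975 under Beta(0.53s, 0.47s). Normal approximation: (q−m)/√(m(1−m)/s) ≈ z_{0.975} = 1.96, so s ≈ 0.53·0.47·(1.96)²/(0.62−0.53)² = 118.1.
At s = 118.1: P(θ<0.62) ≈ 0.976. Adjusting to match 0.975 gives s ≈ 115.42.
So α = 0.53·115.42 ≈ 61.17, β = 0.47·115.42 ≈ 54.25.

α ≈ 61.17, β ≈ 54.25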